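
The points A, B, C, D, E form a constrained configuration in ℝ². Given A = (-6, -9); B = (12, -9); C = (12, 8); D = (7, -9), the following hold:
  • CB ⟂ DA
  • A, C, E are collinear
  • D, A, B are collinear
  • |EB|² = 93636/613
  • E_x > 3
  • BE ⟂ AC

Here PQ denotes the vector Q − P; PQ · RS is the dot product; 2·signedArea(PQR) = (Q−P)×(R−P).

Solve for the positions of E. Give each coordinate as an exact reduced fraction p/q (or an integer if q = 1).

1. E_x = 2154/613  [A, C, E are collinear ∩ BE ⟂ AC]
2. E_y = -9/613  [A, C, E are collinear ∩ BE ⟂ AC]
   → E = (2154/613, -9/613)

E = (2154/613, -9/613)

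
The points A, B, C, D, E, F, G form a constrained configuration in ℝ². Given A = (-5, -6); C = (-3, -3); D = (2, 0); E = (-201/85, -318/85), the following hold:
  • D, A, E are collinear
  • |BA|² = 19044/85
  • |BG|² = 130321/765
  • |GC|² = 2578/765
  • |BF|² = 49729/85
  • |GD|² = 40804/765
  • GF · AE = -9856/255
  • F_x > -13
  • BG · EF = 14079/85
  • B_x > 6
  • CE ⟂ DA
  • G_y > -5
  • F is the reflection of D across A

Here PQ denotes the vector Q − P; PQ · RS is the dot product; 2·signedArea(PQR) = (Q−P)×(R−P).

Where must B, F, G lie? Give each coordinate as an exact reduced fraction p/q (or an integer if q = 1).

1. F_x = -12  [F is the reflection of D across A]
2. F_y = -12  [F is the reflection of D across A]
   → F = (-12, -12)
3. G_x = -904/255  [line -224/85·x + -192/85·y + -1024/51 = 0 ∩ |GD|² = 40804/765]
4. G_y = -404/85  [line -224/85·x + -192/85·y + -1024/51 = 0 ∩ |GD|² = 40804/765]
   → G = (-904/255, -404/85)
5. B_x = 541/85  [line 819/85·x + 702/85·y + -7839/85 = 0 ∩ |BG|² = 130321/765]
6. B_y = 318/85  [line 819/85·x + 702/85·y + -7839/85 = 0 ∩ |BG|² = 130321/765]
   → B = (541/85, 318/85)

B = (541/85, 318/85)
F = (-12, -12)
G = (-904/255, -404/85)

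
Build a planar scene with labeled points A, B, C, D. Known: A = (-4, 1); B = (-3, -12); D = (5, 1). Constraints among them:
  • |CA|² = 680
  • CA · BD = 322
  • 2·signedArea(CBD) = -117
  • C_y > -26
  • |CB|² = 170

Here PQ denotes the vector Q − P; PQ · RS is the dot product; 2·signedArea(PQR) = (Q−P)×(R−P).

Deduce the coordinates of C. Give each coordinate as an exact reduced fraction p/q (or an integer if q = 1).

C = (-2, -25)

1. C_x = -2  [2·signedArea(CBD) = -117 ∩ CA · BD = 322]
2. C_y = -25  [2·signedArea(CBD) = -117 ∩ CA · BD = 322]
   → C = (-2, -25)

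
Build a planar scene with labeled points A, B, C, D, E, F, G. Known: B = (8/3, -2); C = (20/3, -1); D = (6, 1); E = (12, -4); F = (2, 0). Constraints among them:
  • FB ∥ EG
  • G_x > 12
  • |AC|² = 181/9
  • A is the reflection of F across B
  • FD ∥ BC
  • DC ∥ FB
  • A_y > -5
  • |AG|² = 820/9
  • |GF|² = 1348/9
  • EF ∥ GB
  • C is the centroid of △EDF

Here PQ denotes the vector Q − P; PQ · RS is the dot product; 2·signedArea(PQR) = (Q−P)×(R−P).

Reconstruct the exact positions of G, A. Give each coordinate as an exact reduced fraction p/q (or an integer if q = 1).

1. G_x = 38/3  [EF ∥ GB ∩ FB ∥ EG]
2. G_y = -6  [EF ∥ GB ∩ FB ∥ EG]
   → G = (38/3, -6)
3. A_x = 10/3  [A is the reflection of F across B]
4. A_y = -4  [A is the reflection of F across B]
   → A = (10/3, -4)

A = (10/3, -4)
G = (38/3, -6)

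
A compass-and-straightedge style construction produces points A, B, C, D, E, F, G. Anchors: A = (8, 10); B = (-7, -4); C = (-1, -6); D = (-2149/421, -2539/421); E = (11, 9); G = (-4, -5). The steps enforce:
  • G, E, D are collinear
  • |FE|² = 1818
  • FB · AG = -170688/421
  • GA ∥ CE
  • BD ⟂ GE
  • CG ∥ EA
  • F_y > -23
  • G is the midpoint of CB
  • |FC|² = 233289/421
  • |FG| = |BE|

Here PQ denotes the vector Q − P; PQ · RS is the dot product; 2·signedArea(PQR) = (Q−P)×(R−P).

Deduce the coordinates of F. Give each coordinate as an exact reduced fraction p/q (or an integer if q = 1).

F = (-7666/421, -9288/421)

1. F_x = -7666/421  [line 12·x + 15·y + 231312/421 = 0 ∩ |FC|² = 233289/421]
2. F_y = -9288/421  [line 12·x + 15·y + 231312/421 = 0 ∩ |FC|² = 233289/421]
   → F = (-7666/421, -9288/421)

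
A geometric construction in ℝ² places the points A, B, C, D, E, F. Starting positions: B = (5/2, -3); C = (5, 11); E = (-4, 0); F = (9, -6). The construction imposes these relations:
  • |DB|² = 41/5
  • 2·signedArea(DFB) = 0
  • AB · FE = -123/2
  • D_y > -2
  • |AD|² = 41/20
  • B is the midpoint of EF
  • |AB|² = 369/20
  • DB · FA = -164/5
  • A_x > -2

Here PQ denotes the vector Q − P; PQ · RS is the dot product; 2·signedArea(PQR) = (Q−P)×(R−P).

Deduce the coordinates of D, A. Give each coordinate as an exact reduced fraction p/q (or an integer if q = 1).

1. D_x = -1/10  [line -3·x + -13/2·y + -12 = 0 ∩ |DB|² = 41/5]
2. D_y = -9/5  [line -3·x + -13/2·y + -12 = 0 ∩ |DB|² = 41/5]
   → D = (-1/10, -9/5)
3. A_x = -7/5  [line 13·x + -6·y + 11 = 0 ∩ |AD|² = 41/20]
4. A_y = -6/5  [line 13·x + -6·y + 11 = 0 ∩ |AD|² = 41/20]
   → A = (-7/5, -6/5)

A = (-7/5, -6/5)
D = (-1/10, -9/5)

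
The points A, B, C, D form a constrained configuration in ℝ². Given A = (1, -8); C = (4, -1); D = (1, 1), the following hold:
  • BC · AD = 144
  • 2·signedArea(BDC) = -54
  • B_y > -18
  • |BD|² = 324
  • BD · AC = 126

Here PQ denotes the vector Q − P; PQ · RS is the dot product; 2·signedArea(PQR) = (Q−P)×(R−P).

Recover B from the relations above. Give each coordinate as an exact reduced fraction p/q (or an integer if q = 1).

1. B_x = 1  [BC · AD = 144 ∩ 2·signedArea(BDC) = -54]
2. B_y = -17  [BC · AD = 144 ∩ 2·signedArea(BDC) = -54]
   → B = (1, -17)

B = (1, -17)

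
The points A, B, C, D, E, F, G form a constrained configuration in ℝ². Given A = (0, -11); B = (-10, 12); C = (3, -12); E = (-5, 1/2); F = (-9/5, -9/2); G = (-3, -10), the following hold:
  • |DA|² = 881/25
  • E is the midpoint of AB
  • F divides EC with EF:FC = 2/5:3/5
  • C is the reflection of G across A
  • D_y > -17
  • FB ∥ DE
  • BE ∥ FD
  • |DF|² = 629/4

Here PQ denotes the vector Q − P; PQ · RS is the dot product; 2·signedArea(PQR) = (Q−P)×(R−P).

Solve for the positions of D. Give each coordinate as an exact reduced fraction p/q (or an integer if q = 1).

D = (16/5, -16)

1. D_x = 16/5  [FB ∥ DE ∩ BE ∥ FD]
2. D_y = -16  [FB ∥ DE ∩ BE ∥ FD]
   → D = (16/5, -16)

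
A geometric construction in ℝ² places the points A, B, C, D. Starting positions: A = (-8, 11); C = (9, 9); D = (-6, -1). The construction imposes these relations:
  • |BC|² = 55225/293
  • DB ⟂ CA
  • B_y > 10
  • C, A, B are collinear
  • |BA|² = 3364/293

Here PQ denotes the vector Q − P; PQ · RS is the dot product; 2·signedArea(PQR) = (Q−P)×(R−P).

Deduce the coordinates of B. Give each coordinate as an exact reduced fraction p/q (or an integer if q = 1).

B = (-1358/293, 3107/293)

1. B_x = -1358/293  [C, A, B are collinear ∩ DB ⟂ CA]
2. B_y = 3107/293  [C, A, B are collinear ∩ DB ⟂ CA]
   → B = (-1358/293, 3107/293)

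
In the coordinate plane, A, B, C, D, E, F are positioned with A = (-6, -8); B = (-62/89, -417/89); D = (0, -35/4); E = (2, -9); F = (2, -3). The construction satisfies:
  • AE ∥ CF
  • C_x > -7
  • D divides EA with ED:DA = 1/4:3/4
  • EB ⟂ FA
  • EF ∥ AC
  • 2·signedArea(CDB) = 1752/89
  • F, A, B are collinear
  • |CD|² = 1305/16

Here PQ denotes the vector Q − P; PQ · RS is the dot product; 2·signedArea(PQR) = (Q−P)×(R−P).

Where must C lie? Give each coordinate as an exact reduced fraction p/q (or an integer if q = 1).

C = (-6, -2)

1. C_x = -6  [AE ∥ CF ∩ EF ∥ AC]
2. C_y = -2  [AE ∥ CF ∩ EF ∥ AC]
   → C = (-6, -2)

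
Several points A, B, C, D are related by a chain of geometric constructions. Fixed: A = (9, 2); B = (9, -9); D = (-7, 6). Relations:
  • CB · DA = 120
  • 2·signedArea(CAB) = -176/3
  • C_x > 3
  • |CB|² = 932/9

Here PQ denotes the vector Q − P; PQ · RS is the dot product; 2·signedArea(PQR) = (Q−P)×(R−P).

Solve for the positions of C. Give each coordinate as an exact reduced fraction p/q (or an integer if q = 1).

1. C_x = 11/3  [2·signedArea(CAB) = -176/3 ∩ CB · DA = 120]
2. C_y = -1/3  [2·signedArea(CAB) = -176/3 ∩ CB · DA = 120]
   → C = (11/3, -1/3)

C = (11/3, -1/3)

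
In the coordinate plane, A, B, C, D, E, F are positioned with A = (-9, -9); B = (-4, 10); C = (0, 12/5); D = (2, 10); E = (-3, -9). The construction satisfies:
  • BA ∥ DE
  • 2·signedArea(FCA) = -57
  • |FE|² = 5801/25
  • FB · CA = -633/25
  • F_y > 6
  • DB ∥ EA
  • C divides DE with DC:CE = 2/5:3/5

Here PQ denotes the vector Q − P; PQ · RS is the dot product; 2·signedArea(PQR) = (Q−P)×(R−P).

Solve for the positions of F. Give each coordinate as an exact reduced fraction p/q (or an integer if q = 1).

1. F_x = -2  [2·signedArea(FCA) = -57 ∩ FB · CA = -633/25]
2. F_y = 31/5  [2·signedArea(FCA) = -57 ∩ FB · CA = -633/25]
   → F = (-2, 31/5)

F = (-2, 31/5)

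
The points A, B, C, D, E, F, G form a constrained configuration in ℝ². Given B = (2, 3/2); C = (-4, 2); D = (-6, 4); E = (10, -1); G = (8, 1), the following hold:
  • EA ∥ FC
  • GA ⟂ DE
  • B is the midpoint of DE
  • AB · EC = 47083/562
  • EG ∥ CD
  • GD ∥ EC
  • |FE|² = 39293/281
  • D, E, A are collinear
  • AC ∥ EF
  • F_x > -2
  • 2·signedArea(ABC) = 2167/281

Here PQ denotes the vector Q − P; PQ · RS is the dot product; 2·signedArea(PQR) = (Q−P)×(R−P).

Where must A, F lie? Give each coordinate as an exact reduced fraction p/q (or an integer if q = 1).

A = (2138/281, -71/281)
F = (-452/281, 352/281)

1. A_x = 2138/281  [D, E, A are collinear ∩ GA ⟂ DE]
2. A_y = -71/281  [D, E, A are collinear ∩ GA ⟂ DE]
   → A = (2138/281, -71/281)
3. F_x = -452/281  [EA ∥ FC ∩ AC ∥ EF]
4. F_y = 352/281  [EA ∥ FC ∩ AC ∥ EF]
   → F = (-452/281, 352/281)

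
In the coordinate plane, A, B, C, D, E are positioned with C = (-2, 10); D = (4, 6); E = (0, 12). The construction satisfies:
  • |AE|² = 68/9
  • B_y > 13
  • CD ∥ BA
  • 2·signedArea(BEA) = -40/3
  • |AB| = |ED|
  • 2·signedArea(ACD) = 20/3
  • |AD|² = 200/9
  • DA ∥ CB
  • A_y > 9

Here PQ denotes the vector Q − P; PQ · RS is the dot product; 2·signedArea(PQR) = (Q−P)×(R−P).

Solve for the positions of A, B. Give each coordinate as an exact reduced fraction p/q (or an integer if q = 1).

1. A_x = 2/3  [line 4·x + 6·y + -176/3 = 0 ∩ |AD|² = 200/9]
2. A_y = 28/3  [line 4·x + 6·y + -176/3 = 0 ∩ |AD|² = 200/9]
   → A = (2/3, 28/3)
3. B_x = -16/3  [CD ∥ BA ∩ DA ∥ CB]
4. B_y = 40/3  [CD ∥ BA ∩ DA ∥ CB]
   → B = (-16/3, 40/3)

A = (2/3, 28/3)
B = (-16/3, 40/3)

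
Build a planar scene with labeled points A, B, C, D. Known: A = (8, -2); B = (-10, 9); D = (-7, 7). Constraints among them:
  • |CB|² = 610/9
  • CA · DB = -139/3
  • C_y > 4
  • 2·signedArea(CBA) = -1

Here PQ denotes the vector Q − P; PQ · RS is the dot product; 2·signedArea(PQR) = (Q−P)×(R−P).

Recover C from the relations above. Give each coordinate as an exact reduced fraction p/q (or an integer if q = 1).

C = (-3, 14/3)

1. C_x = -3  [2·signedArea(CBA) = -1 ∩ CA · DB = -139/3]
2. C_y = 14/3  [2·signedArea(CBA) = -1 ∩ CA · DB = -139/3]
   → C = (-3, 14/3)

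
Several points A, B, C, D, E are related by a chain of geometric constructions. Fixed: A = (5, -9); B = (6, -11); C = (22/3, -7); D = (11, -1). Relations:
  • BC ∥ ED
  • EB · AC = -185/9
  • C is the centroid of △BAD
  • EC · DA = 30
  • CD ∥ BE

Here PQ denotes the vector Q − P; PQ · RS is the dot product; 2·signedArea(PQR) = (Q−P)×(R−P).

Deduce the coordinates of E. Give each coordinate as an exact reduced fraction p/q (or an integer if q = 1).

1. E_x = 29/3  [BC ∥ ED ∩ CD ∥ BE]
2. E_y = -5  [BC ∥ ED ∩ CD ∥ BE]
   → E = (29/3, -5)

E = (29/3, -5)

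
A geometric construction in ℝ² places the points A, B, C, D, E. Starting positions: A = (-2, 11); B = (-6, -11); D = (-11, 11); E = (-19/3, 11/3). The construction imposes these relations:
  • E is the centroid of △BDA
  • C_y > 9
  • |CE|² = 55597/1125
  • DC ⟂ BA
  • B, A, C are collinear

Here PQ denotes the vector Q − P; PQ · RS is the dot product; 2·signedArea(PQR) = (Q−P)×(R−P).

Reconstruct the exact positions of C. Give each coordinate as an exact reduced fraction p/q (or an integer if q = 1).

1. C_x = -286/125  [B, A, C are collinear ∩ DC ⟂ BA]
2. C_y = 1177/125  [B, A, C are collinear ∩ DC ⟂ BA]
   → C = (-286/125, 1177/125)

C = (-286/125, 1177/125)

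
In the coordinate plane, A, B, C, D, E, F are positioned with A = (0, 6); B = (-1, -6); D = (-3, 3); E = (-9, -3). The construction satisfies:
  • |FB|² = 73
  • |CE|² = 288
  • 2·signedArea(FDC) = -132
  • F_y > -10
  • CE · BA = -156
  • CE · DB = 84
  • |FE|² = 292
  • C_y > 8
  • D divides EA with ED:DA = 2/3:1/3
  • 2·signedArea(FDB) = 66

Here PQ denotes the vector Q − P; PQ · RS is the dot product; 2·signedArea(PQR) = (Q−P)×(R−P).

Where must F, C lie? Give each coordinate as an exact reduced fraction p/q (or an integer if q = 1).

1. C_x = 3  [CE · DB = 84 ∩ CE · BA = -156]
2. C_y = 9  [CE · DB = 84 ∩ CE · BA = -156]
   → C = (3, 9)
3. F_x = 7  [2·signedArea(FDC) = -132 ∩ 2·signedArea(FDB) = 66]
4. F_y = -9  [2·signedArea(FDC) = -132 ∩ 2·signedArea(FDB) = 66]
   → F = (7, -9)

C = (3, 9)
F = (7, -9)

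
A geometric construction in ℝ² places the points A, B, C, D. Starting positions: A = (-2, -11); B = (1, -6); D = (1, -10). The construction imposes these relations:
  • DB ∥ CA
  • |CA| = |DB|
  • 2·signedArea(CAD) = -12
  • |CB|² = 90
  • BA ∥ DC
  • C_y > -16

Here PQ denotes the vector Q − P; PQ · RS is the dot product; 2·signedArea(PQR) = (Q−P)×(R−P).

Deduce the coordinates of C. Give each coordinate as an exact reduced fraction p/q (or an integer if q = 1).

1. C_x = -2  [DB ∥ CA ∩ BA ∥ DC]
2. C_y = -15  [DB ∥ CA ∩ BA ∥ DC]
   → C = (-2, -15)

C = (-2, -15)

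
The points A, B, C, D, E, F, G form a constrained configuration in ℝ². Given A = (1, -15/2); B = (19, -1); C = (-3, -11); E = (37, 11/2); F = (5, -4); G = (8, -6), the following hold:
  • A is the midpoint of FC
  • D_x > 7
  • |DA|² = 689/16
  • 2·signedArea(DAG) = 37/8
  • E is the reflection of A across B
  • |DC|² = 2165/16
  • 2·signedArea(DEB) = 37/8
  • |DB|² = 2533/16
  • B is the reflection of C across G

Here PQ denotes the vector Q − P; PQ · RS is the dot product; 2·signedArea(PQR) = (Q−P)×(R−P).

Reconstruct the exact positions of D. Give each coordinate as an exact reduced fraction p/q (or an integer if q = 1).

1. D_x = 29/4  [2·signedArea(DEB) = 37/8 ∩ 2·signedArea(DAG) = 37/8]
2. D_y = -11/2  [2·signedArea(DEB) = 37/8 ∩ 2·signedArea(DAG) = 37/8]
   → D = (29/4, -11/2)

D = (29/4, -11/2)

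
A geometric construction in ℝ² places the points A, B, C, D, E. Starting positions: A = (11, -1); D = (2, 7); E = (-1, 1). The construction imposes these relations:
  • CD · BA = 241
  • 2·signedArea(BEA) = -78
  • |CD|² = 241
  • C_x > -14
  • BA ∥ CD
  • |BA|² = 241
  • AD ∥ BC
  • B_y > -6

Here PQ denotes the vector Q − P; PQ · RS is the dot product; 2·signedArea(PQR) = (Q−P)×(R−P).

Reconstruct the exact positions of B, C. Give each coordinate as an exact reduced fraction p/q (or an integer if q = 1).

B = (-4, -5)
C = (-13, 3)

1. B_x = -4  [line 2·x + 12·y + 68 = 0 ∩ |BA|² = 241]
2. B_y = -5  [line 2·x + 12·y + 68 = 0 ∩ |BA|² = 241]
   → B = (-4, -5)
3. C_x = -13  [BA ∥ CD ∩ AD ∥ BC]
4. C_y = 3  [BA ∥ CD ∩ AD ∥ BC]
   → C = (-13, 3)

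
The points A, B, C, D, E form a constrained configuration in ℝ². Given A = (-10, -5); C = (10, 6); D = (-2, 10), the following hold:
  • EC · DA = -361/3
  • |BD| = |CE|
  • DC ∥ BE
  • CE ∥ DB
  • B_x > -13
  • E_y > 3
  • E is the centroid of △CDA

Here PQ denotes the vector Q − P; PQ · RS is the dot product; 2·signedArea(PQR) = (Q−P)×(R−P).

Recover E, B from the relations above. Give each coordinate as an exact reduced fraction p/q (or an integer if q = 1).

B = (-38/3, 23/3)
E = (-2/3, 11/3)

1. E_x = -2/3  [E is the centroid of △CDA]
2. E_y = 11/3  [E is the centroid of △CDA]
   → E = (-2/3, 11/3)
3. B_x = -38/3  [DC ∥ BE ∩ CE ∥ DB]
4. B_y = 23/3  [DC ∥ BE ∩ CE ∥ DB]
   → B = (-38/3, 23/3)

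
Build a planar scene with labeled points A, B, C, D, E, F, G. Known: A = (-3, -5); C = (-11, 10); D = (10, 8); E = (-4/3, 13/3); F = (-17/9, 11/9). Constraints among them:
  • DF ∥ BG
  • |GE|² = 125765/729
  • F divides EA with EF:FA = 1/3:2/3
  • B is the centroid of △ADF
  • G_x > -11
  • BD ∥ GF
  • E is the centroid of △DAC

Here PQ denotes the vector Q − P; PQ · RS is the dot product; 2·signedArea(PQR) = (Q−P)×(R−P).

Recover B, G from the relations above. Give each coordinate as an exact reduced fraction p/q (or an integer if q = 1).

B = (46/27, 38/27)
G = (-275/27, -145/27)

1. B_x = 46/27  [B is the centroid of △ADF]
2. B_y = 38/27  [B is the centroid of △ADF]
   → B = (46/27, 38/27)
3. G_x = -275/27  [BD ∥ GF ∩ DF ∥ BG]
4. G_y = -145/27  [BD ∥ GF ∩ DF ∥ BG]
   → G = (-275/27, -145/27)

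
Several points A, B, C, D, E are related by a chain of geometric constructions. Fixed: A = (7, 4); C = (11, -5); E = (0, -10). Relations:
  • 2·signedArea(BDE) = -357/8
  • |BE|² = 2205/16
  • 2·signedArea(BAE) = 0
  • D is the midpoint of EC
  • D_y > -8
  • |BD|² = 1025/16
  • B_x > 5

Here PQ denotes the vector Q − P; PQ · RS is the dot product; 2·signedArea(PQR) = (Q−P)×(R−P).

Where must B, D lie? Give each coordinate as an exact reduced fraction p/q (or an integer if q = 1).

1. B_x = 21/4  [line 14·x + -7·y + -70 = 0 ∩ |BE|² = 2205/16]
2. B_y = 1/2  [line 14·x + -7·y + -70 = 0 ∩ |BE|² = 2205/16]
   → B = (21/4, 1/2)
3. D_x = 11/2  [D is the midpoint of EC]
4. D_y = -15/2  [D is the midpoint of EC]
   → D = (11/2, -15/2)

B = (21/4, 1/2)
D = (11/2, -15/2)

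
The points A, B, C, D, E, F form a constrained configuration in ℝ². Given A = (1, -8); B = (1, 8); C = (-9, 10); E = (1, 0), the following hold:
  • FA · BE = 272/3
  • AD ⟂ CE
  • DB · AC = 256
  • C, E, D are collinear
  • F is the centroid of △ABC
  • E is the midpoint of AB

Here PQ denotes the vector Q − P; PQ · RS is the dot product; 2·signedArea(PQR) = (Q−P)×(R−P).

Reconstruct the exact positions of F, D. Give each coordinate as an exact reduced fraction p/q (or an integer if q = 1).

1. F_x = -7/3  [F is the centroid of △ABC]
2. F_y = 10/3  [F is the centroid of △ABC]
   → F = (-7/3, 10/3)
3. D_x = 5  [C, E, D are collinear ∩ AD ⟂ CE]
4. D_y = -4  [C, E, D are collinear ∩ AD ⟂ CE]
   → D = (5, -4)

D = (5, -4)
F = (-7/3, 10/3)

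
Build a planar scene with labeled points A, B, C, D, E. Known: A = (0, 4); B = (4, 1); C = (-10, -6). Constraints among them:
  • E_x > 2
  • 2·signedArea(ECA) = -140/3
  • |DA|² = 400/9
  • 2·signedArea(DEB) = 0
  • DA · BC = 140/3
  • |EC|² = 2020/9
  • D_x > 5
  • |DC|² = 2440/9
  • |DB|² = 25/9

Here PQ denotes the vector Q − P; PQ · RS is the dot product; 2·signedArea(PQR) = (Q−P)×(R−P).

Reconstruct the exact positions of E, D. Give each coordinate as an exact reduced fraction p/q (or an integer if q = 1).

D = (16/3, 0)
E = (8/3, 2)

1. E_x = 8/3  [line -10·x + 10·y + 20/3 = 0 ∩ |EC|² = 2020/9]
2. E_y = 2  [line -10·x + 10·y + 20/3 = 0 ∩ |EC|² = 2020/9]
   → E = (8/3, 2)
3. D_x = 16/3  [2·signedArea(DEB) = 0 ∩ DA · BC = 140/3]
4. D_y = 0  [2·signedArea(DEB) = 0 ∩ DA · BC = 140/3]
   → D = (16/3, 0)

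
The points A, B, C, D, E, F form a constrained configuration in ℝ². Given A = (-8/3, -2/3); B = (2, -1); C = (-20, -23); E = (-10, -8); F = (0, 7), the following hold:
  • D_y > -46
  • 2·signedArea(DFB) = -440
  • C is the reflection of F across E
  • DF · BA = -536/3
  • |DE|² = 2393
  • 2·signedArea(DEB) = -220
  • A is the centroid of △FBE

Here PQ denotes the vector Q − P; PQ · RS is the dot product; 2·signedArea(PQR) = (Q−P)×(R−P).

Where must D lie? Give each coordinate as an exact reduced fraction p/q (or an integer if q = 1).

D = (-42, -45)

1. D_x = -42  [2·signedArea(DEB) = -220 ∩ 2·signedArea(DFB) = -440]
2. D_y = -45  [2·signedArea(DEB) = -220 ∩ 2·signedArea(DFB) = -440]
   → D = (-42, -45)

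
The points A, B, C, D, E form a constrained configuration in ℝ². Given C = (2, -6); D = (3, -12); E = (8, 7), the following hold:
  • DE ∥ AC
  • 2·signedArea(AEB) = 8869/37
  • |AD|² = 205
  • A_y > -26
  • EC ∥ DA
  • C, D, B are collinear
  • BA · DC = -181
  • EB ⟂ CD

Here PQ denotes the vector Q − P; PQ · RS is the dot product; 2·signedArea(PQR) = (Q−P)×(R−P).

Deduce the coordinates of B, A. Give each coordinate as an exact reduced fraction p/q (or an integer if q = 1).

A = (-3, -25)
B = (2/37, 210/37)

1. B_x = 2/37  [C, D, B are collinear ∩ EB ⟂ CD]
2. B_y = 210/37  [C, D, B are collinear ∩ EB ⟂ CD]
   → B = (2/37, 210/37)
3. A_x = -3  [DE ∥ AC ∩ EC ∥ DA]
4. A_y = -25  [DE ∥ AC ∩ EC ∥ DA]
   → A = (-3, -25)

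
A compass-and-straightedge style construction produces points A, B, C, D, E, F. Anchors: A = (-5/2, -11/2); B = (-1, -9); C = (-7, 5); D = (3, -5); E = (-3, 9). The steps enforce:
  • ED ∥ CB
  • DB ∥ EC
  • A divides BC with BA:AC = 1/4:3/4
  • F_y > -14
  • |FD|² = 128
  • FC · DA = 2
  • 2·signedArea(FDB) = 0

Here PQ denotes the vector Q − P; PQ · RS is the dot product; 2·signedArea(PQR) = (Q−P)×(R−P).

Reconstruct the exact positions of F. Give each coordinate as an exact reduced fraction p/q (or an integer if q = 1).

1. F_x = -5  [2·signedArea(FDB) = 0 ∩ FC · DA = 2]
2. F_y = -13  [2·signedArea(FDB) = 0 ∩ FC · DA = 2]
   → F = (-5, -13)

F = (-5, -13)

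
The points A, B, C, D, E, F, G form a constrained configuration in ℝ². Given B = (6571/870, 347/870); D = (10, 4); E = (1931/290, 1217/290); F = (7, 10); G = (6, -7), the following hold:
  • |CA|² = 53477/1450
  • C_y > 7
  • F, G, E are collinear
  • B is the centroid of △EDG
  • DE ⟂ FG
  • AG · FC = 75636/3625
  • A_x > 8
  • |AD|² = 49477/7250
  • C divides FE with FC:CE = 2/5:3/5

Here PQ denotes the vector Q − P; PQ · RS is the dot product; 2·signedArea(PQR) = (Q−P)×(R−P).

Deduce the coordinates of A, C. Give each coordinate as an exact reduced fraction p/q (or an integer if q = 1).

A = (12371/1450, 2667/1450)
C = (4976/725, 5567/725)

1. C_x = 4976/725  [C divides FE with FC:CE = 2/5:3/5]
2. C_y = 5567/725  [C divides FE with FC:CE = 2/5:3/5]
   → C = (4976/725, 5567/725)
3. A_x = 12371/1450  [line 99/725·x + 1683/725·y + -19701/3625 = 0 ∩ |CA|² = 53477/1450]
4. A_y = 2667/1450  [line 99/725·x + 1683/725·y + -19701/3625 = 0 ∩ |CA|² = 53477/1450]
   → A = (12371/1450, 2667/1450)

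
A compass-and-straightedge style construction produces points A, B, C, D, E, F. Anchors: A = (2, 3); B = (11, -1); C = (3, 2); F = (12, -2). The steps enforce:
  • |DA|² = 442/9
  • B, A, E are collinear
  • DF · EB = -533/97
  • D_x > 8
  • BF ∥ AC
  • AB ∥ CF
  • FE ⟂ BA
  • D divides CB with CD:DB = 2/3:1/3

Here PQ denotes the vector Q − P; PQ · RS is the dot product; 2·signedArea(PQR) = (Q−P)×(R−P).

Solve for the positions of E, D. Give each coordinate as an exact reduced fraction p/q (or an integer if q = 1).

D = (25/3, 0)
E = (1184/97, -149/97)

1. E_x = 1184/97  [B, A, E are collinear ∩ FE ⟂ BA]
2. E_y = -149/97  [B, A, E are collinear ∩ FE ⟂ BA]
   → E = (1184/97, -149/97)
3. D_x = 25/3  [D divides CB with CD:DB = 2/3:1/3]
4. D_y = 0  [D divides CB with CD:DB = 2/3:1/3]
   → D = (25/3, 0)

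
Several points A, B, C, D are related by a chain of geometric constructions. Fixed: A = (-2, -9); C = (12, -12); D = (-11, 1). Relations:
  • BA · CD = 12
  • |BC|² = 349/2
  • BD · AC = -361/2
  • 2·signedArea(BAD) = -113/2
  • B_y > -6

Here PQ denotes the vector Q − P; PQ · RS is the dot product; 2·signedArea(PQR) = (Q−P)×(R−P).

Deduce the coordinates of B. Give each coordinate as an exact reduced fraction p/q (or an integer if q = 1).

B = (1/2, -11/2)

1. B_x = 1/2  [BA · CD = 12 ∩ BD · AC = -361/2]
2. B_y = -11/2  [BA · CD = 12 ∩ BD · AC = -361/2]
   → B = (1/2, -11/2)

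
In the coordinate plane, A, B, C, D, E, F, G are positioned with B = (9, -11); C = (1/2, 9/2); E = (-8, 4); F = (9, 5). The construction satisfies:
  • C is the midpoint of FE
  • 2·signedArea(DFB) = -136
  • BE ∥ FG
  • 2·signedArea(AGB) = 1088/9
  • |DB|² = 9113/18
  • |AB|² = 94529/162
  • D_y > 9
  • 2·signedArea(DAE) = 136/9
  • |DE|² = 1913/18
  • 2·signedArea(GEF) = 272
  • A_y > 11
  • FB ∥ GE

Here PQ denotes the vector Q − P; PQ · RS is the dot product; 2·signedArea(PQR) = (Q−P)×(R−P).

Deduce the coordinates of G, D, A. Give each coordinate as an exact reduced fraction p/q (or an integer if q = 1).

A = (1/2, 209/18)
D = (1/2, 59/6)
G = (-8, 20)

1. G_x = -8  [FB ∥ GE ∩ BE ∥ FG]
2. G_y = 20  [FB ∥ GE ∩ BE ∥ FG]
   → G = (-8, 20)
3. D_x = 1/2  [2·signedArea(DFB) = -136]
4. D_y = 59/6  [|DB|² = 9113/18]
   → D = (1/2, 59/6)
5. A_x = 1/2  [2·signedArea(DAE) = 136/9 ∩ 2·signedArea(AGB) = 1088/9]
6. A_y = 209/18  [2·signedArea(DAE) = 136/9 ∩ 2·signedArea(AGB) = 1088/9]
   → A = (1/2, 209/18)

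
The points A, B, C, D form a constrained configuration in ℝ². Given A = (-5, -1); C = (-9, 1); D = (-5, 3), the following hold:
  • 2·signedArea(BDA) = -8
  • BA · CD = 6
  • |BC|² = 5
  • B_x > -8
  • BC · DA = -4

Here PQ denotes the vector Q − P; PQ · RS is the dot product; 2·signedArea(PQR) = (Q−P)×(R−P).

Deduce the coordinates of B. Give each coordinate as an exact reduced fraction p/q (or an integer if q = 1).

1. B_x = -7  [BA · CD = 6 ∩ BC · DA = -4]
2. B_y = 0  [BA · CD = 6 ∩ BC · DA = -4]
   → B = (-7, 0)

B = (-7, 0)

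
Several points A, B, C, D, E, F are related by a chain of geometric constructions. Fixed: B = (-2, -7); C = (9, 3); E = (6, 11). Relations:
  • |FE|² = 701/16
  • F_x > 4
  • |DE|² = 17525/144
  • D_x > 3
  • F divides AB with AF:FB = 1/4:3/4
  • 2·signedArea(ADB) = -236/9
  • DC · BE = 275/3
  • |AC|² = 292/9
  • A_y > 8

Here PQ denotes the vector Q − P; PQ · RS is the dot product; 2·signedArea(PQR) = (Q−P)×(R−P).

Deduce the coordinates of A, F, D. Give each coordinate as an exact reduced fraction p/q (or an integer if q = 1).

A = (7, 25/3)
D = (47/12, 1/6)
F = (19/4, 9/2)

1. D_x = 47/12  [line -8·x + -18·y + 103/3 = 0 ∩ |DE|² = 17525/144]
2. D_y = 1/6  [line -8·x + -18·y + 103/3 = 0 ∩ |DE|² = 17525/144]
   → D = (47/12, 1/6)
3. A_x = 7  [line 43/6·x + -71/12·y + -31/36 = 0 ∩ |AC|² = 292/9]
4. A_y = 25/3  [line 43/6·x + -71/12·y + -31/36 = 0 ∩ |AC|² = 292/9]
   → A = (7, 25/3)
5. F_x = 19/4  [F divides AB with AF:FB = 1/4:3/4]
6. F_y = 9/2  [F divides AB with AF:FB = 1/4:3/4]
   → F = (19/4, 9/2)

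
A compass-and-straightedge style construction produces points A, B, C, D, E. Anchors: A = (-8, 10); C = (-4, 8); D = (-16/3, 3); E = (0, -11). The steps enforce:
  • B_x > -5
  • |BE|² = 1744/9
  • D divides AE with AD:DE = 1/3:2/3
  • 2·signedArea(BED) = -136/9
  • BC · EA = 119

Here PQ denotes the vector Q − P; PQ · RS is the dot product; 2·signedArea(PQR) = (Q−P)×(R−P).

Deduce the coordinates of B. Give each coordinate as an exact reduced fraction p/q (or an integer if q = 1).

B = (-4, 7/3)

1. B_x = -4  [BC · EA = 119 ∩ 2·signedArea(BED) = -136/9]
2. B_y = 7/3  [BC · EA = 119 ∩ 2·signedArea(BED) = -136/9]
   → B = (-4, 7/3)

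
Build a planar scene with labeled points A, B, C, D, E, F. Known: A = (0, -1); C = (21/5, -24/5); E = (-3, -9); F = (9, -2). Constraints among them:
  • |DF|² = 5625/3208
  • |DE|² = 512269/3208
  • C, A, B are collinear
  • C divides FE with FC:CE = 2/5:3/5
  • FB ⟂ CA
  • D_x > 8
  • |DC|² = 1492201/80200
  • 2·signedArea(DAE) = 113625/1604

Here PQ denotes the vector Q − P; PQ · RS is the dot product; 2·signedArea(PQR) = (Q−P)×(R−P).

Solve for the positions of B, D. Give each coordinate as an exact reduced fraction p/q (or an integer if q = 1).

1. B_x = 2184/401  [C, A, B are collinear ∩ FB ⟂ CA]
2. B_y = -2377/401  [C, A, B are collinear ∩ FB ⟂ CA]
   → B = (2184/401, -2377/401)
3. D_x = 13011/1604  [line 8·x + -3·y + -118437/1604 = 0 ∩ |DE|² = 512269/3208]
4. D_y = -4783/1604  [line 8·x + -3·y + -118437/1604 = 0 ∩ |DE|² = 512269/3208]
   → D = (13011/1604, -4783/1604)

B = (2184/401, -2377/401)
D = (13011/1604, -4783/1604)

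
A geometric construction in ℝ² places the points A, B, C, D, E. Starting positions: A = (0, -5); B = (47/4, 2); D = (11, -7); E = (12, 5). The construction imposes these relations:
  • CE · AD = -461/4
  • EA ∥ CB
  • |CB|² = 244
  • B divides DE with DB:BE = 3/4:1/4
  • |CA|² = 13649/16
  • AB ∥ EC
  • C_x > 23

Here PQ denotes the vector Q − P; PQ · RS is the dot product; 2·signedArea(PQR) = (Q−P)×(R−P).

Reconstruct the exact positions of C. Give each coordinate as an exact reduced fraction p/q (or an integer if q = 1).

1. C_x = 95/4  [EA ∥ CB ∩ AB ∥ EC]
2. C_y = 12  [EA ∥ CB ∩ AB ∥ EC]
   → C = (95/4, 12)

C = (95/4, 12)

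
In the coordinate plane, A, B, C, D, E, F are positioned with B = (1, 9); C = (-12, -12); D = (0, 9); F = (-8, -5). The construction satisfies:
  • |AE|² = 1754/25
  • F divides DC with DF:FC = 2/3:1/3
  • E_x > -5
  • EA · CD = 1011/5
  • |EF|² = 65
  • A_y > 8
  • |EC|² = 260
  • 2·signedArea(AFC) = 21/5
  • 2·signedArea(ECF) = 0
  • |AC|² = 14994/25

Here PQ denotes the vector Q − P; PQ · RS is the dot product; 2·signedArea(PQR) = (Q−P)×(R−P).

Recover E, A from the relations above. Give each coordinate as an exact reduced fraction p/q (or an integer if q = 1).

A = (3/5, 9)
E = (-4, 2)

1. E_x = -4  [line -7·x + 4·y + -36 = 0 ∩ |EC|² = 260]
2. E_y = 2  [line -7·x + 4·y + -36 = 0 ∩ |EC|² = 260]
   → E = (-4, 2)
3. A_x = 3/5  [2·signedArea(AFC) = 21/5 ∩ EA · CD = 1011/5]
4. A_y = 9  [2·signedArea(AFC) = 21/5 ∩ EA · CD = 1011/5]
   → A = (3/5, 9)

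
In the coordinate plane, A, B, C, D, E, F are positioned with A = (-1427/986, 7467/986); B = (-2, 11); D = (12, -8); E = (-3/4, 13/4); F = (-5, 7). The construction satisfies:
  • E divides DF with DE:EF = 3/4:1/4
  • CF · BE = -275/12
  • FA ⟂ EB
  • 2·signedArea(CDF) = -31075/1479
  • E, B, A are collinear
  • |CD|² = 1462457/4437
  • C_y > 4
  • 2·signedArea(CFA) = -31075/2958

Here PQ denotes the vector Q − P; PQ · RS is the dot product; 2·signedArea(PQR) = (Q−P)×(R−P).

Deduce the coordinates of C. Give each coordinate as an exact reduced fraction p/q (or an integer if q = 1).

C = (-1453/1479, 6938/1479)

1. C_x = -1453/1479  [2·signedArea(CDF) = -31075/1479 ∩ CF · BE = -275/12]
2. C_y = 6938/1479  [2·signedArea(CDF) = -31075/1479 ∩ CF · BE = -275/12]
   → C = (-1453/1479, 6938/1479)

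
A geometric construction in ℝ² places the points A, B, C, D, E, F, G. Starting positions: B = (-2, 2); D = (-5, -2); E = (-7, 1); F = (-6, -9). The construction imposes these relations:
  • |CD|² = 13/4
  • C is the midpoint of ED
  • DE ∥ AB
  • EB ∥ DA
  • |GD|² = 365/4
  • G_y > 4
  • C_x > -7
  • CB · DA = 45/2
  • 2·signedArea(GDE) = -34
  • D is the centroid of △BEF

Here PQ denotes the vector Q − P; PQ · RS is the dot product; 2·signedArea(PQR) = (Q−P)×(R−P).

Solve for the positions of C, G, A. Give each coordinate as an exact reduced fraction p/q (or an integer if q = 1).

1. C_x = -6  [C is the midpoint of ED]
2. C_y = -1/2  [C is the midpoint of ED]
   → C = (-6, -1/2)
3. G_x = 2  [line -3·x + -2·y + 15 = 0 ∩ |GD|² = 365/4]
4. G_y = 9/2  [line -3·x + -2·y + 15 = 0 ∩ |GD|² = 365/4]
   → G = (2, 9/2)
5. A_x = 0  [DE ∥ AB ∩ EB ∥ DA]
6. A_y = -1  [DE ∥ AB ∩ EB ∥ DA]
   → A = (0, -1)

A = (0, -1)
C = (-6, -1/2)
G = (2, 9/2)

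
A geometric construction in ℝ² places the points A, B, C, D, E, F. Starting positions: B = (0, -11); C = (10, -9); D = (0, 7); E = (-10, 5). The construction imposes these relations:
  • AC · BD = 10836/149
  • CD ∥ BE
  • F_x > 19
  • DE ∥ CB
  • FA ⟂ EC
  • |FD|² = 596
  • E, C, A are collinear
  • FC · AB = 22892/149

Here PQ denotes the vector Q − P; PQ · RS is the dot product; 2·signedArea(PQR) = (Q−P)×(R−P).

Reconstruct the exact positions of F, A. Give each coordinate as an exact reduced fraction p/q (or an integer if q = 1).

1. A_x = 2350/149  [E, C, A are collinear ∩ AC · BD = 10836/149]
2. A_y = -1943/149  [E, C, A are collinear ∩ AC · BD = 10836/149]
   → A = (2350/149, -1943/149)
3. F_x = 20  [FC · AB = 22892/149 ∩ FA ⟂ EC]
4. F_y = -7  [FC · AB = 22892/149 ∩ FA ⟂ EC]
   → F = (20, -7)

A = (2350/149, -1943/149)
F = (20, -7)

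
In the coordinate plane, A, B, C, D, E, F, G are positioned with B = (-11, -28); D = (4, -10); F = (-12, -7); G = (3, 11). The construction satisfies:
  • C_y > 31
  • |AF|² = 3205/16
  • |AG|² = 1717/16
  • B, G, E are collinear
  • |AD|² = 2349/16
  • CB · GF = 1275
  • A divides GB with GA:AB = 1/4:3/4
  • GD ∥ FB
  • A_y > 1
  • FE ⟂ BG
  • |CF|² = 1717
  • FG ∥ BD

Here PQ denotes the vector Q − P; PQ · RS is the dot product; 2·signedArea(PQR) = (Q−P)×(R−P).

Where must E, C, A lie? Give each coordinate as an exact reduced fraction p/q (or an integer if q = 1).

1. E_x = -7617/1717  [B, G, E are collinear ∩ FE ⟂ BG]
2. E_y = -16681/1717  [B, G, E are collinear ∩ FE ⟂ BG]
   → E = (-7617/1717, -16681/1717)
3. C_x = 2  [line 15·x + 18·y + -606 = 0 ∩ |CF|² = 1717]
4. C_y = 32  [line 15·x + 18·y + -606 = 0 ∩ |CF|² = 1717]
   → C = (2, 32)
5. A_x = -1/2  [A divides GB with GA:AB = 1/4:3/4]
6. A_y = 5/4  [A divides GB with GA:AB = 1/4:3/4]
   → A = (-1/2, 5/4)

A = (-1/2, 5/4)
C = (2, 32)
E = (-7617/1717, -16681/1717)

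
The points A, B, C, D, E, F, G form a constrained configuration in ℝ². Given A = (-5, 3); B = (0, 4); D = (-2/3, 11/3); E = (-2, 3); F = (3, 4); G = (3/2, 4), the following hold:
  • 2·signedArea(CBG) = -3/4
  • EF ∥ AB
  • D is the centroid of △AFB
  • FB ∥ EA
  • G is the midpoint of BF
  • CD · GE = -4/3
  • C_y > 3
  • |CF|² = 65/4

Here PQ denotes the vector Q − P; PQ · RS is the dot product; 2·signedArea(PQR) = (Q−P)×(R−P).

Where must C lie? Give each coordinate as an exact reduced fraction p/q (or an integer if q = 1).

1. C_x = -1  [2·signedArea(CBG) = -3/4 ∩ CD · GE = -4/3]
2. C_y = 7/2  [2·signedArea(CBG) = -3/4 ∩ CD · GE = -4/3]
   → C = (-1, 7/2)

C = (-1, 7/2)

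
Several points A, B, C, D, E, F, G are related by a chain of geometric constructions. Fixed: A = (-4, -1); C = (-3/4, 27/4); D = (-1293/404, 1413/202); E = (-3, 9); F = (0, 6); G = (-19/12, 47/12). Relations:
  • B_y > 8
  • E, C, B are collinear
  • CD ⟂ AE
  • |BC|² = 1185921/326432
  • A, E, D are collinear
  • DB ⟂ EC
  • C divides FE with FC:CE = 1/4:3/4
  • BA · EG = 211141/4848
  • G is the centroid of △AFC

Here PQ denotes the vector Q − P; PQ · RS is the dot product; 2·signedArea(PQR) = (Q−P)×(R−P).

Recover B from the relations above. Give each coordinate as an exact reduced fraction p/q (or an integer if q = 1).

1. B_x = -1695/808  [E, C, B are collinear ∩ DB ⟂ EC]
2. B_y = 6543/808  [E, C, B are collinear ∩ DB ⟂ EC]
   → B = (-1695/808, 6543/808)

B = (-1695/808, 6543/808)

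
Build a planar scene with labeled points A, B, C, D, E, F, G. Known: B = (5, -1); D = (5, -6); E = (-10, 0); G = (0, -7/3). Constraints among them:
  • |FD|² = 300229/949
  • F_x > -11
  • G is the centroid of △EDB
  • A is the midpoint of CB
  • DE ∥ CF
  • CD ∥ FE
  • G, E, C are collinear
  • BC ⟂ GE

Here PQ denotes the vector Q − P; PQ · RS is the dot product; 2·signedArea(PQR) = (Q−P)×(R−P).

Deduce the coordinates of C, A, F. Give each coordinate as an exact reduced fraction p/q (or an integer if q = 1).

1. C_x = 4220/949  [G, E, C are collinear ∩ BC ⟂ GE]
2. C_y = -3199/949  [G, E, C are collinear ∩ BC ⟂ GE]
   → C = (4220/949, -3199/949)
3. A_x = 8965/1898  [A is the midpoint of CB]
4. A_y = -2074/949  [A is the midpoint of CB]
   → A = (8965/1898, -2074/949)
5. F_x = -10015/949  [CD ∥ FE ∩ DE ∥ CF]
6. F_y = 2495/949  [CD ∥ FE ∩ DE ∥ CF]
   → F = (-10015/949, 2495/949)

A = (8965/1898, -2074/949)
C = (4220/949, -3199/949)
F = (-10015/949, 2495/949)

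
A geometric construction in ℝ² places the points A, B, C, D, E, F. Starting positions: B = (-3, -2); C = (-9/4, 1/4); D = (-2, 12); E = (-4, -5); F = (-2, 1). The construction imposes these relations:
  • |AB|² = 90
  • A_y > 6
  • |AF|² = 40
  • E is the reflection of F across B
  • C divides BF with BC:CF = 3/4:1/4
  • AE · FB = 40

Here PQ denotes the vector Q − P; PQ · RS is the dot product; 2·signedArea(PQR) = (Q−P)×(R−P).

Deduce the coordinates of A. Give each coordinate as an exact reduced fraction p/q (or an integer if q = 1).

1. A_x = 0  [line 1·x + 3·y + -21 = 0 ∩ |AB|² = 90]
2. A_y = 7  [line 1·x + 3·y + -21 = 0 ∩ |AB|² = 90]
   → A = (0, 7)

A = (0, 7)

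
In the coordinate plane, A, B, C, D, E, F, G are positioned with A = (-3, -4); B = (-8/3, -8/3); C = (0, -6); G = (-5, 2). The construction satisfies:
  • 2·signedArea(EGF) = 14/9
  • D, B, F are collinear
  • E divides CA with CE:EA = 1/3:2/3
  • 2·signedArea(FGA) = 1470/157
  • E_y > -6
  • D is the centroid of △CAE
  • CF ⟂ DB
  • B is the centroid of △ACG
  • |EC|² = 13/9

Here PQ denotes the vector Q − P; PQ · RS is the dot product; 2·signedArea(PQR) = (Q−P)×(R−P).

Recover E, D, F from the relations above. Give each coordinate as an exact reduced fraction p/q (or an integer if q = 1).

D = (-4/3, -46/9)
E = (-1, -16/3)
F = (-308/471, -998/157)

1. E_x = -1  [E divides CA with CE:EA = 1/3:2/3]
2. E_y = -16/3  [E divides CA with CE:EA = 1/3:2/3]
   → E = (-1, -16/3)
3. D_x = -4/3  [D is the centroid of △CAE]
4. D_y = -46/9  [D is the centroid of △CAE]
   → D = (-4/3, -46/9)
5. F_x = -308/471  [D, B, F are collinear ∩ CF ⟂ DB]
6. F_y = -998/157  [D, B, F are collinear ∩ CF ⟂ DB]
   → F = (-308/471, -998/157)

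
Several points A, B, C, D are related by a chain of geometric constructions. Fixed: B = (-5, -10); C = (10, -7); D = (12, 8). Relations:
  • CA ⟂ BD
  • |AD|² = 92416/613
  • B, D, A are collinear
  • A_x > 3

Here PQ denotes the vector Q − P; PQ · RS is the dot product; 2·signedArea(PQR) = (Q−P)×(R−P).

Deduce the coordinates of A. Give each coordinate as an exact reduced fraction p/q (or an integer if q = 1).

A = (2188/613, -568/613)

1. A_x = 2188/613  [B, D, A are collinear ∩ CA ⟂ BD]
2. A_y = -568/613  [B, D, A are collinear ∩ CA ⟂ BD]
   → A = (2188/613, -568/613)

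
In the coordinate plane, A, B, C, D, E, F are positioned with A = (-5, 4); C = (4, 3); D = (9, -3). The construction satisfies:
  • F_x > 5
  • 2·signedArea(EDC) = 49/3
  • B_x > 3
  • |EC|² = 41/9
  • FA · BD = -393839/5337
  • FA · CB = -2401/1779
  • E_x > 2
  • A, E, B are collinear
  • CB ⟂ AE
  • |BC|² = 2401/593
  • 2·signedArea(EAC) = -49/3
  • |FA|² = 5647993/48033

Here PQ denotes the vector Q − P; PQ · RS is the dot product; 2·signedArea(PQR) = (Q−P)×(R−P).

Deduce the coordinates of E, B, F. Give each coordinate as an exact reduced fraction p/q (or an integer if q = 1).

1. E_x = 8/3  [2·signedArea(EDC) = 49/3 ∩ 2·signedArea(EAC) = -49/3]
2. E_y = 4/3  [2·signedArea(EDC) = 49/3 ∩ 2·signedArea(EAC) = -49/3]
   → E = (8/3, 4/3)
3. B_x = 1980/593  [A, E, B are collinear ∩ CB ⟂ AE]
4. B_y = 652/593  [A, E, B are collinear ∩ CB ⟂ AE]
   → B = (1980/593, 652/593)
5. F_x = 26695/5337  [FA · BD = -393839/5337 ∩ FA · CB = -2401/1779]
6. F_y = -1009/5337  [FA · BD = -393839/5337 ∩ FA · CB = -2401/1779]
   → F = (26695/5337, -1009/5337)

B = (1980/593, 652/593)
E = (8/3, 4/3)
F = (26695/5337, -1009/5337)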